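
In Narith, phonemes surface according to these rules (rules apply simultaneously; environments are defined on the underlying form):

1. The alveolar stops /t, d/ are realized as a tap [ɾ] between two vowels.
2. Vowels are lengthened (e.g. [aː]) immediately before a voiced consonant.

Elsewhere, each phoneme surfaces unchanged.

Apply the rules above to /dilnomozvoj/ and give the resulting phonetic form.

[diːlnoːmoːzvoːj]

/d/ (word-initial): rule 1 targets it, but not between two vowels → unchanged [d].
/i/ (between /d/ and /l/): before a voiced consonant, so rule 2 applies → [iː].
Rule 2 applies to /o/ (between /n/ and /m/: before a voiced consonant) → [oː].
/o/ (between /m/ and /z/) occurs before a voiced consonant → [oː] by rule 2.
/o/ (between /v/ and /j/): before a voiced consonant, so rule 2 applies → [oː].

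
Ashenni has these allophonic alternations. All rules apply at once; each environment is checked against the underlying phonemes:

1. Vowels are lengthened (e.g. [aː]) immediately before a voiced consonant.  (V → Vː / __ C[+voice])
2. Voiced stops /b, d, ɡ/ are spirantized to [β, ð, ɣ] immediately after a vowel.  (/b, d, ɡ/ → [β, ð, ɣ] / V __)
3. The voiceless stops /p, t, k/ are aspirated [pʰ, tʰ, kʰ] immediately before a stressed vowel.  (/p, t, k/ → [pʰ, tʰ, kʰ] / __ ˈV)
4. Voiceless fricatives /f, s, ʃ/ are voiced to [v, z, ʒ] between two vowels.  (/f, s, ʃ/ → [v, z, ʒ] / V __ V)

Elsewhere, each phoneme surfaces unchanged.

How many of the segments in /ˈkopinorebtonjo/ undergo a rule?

Segments that undergo a rule: /k/ → [kʰ] (rule 3); /i/ → [iː] (rule 1); /o/ → [oː] (rule 1); /e/ → [eː] (rule 1); /b/ → [β] (rule 2); /o/ → [oː] (rule 1).
All other segments surface unchanged.

6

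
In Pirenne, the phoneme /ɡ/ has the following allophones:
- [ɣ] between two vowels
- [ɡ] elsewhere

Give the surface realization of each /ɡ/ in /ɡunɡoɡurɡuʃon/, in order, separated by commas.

[ɡ], [ɡ], [ɣ], [ɡ]

Occurrence 1 (position 1): no conditioning environment matches → elsewhere allophone [ɡ].
Occurrence 2 (position 4): no conditioning environment matches → elsewhere allophone [ɡ].
Occurrence 3 (position 6): between two vowels → [ɣ].
Occurrence 4 (position 9): no conditioning environment matches → elsewhere allophone [ɡ].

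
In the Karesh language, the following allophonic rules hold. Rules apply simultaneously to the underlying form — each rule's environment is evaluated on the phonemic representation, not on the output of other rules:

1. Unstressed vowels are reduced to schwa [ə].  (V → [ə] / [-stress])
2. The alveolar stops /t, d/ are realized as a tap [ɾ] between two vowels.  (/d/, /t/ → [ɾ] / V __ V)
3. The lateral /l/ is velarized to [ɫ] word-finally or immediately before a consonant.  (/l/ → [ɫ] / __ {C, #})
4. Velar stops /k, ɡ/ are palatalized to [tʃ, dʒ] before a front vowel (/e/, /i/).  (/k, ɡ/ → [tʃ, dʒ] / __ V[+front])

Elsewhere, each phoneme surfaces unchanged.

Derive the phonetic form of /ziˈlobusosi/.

[zəˈlobəsəsə]

/z/ (word-initial) is unaffected → [z].
/i/ (between /z/ and /l/) occurs in an unstressed syllable → [ə] by rule 1.
/l/ — between /i/ and /o/; rule 3 does not apply here → [l].
/o/ — between /l/ and /b/; rule 1 does not apply here → [o].
/b/ (between /o/ and /u/): no rule targets it → [b].
/u/ — between /b/ and /s/, in an unstressed syllable — surfaces as [ə] (rule 1).
/s/ (between /u/ and /o/): no rule targets it → [s].
Rule 1 applies to /o/ (between /s/ and /s/: in an unstressed syllable) → [ə].
/s/ (between /o/ and /i/): no rule targets it → [s].
/i/ meets the environment for rule 1 (in an unstressed syllable) → [ə].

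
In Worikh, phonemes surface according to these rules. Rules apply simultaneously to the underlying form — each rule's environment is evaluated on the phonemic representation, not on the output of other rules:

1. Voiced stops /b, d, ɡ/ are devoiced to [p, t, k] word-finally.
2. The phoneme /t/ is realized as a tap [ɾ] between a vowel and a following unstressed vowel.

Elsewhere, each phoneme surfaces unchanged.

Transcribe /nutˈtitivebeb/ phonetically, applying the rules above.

/n/ (word-initial) is unaffected → [n].
/u/ (between /n/ and /t/) is unaffected → [u].
/t/ — between /u/ and /t/; rule 2 does not apply here → [t].
/t/ (between /t/ and /i/) fails the environment for rule 2, so it stays [t].
/i/ — not in any rule's target class → [i].
/t/ (between /i/ and /i/): between a vowel and a following unstressed vowel, so rule 2 applies → [ɾ].
/i/ (between /t/ and /v/) is unaffected → [i].
/v/ (between /i/ and /e/) is unaffected → [v].
/e/ stays [e].
/b/ — between /e/ and /e/; rule 1 does not apply here → [b].
/e/ (between /b/ and /b/) is unaffected → [e].
/b/ (word-final): word-finally, so rule 1 applies → [p].

[nutˈtiɾivebep]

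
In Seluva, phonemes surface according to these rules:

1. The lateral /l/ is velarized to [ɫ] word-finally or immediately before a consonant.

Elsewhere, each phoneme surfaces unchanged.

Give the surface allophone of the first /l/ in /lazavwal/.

[l]

/l/ (word-initial) is in the target of rule 1 but the environment (word-finally or immediately before a consonant) is not met → [l].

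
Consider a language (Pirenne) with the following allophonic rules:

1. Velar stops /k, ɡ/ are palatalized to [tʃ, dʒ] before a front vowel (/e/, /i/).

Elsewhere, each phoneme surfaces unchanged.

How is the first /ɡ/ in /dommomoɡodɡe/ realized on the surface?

[ɡ]

/ɡ/ (between /o/ and /o/) is in the target of rule 1 but the environment (before a front vowel) is not met → [ɡ].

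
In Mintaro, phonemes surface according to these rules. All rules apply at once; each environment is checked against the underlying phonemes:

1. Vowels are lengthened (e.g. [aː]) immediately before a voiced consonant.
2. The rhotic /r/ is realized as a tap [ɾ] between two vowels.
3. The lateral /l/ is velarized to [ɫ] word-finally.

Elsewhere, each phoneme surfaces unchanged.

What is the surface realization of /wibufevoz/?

[wiːbufeːvoːz]

/w/ stays [w].
/i/ meets the environment for rule 1 (before a voiced consonant) → [iː].
/b/ stays [b].
/u/ (between /b/ and /f/) fails the environment for rule 1, so it stays [u].
/f/ (between /u/ and /e/) is unaffected → [f].
/e/ (between /f/ and /v/): before a voiced consonant, so rule 1 applies → [eː].
/v/ — not in any rule's target class → [v].
/o/ — between /v/ and /z/, before a voiced consonant — surfaces as [oː] (rule 1).
/z/ (word-final) is unaffected → [z].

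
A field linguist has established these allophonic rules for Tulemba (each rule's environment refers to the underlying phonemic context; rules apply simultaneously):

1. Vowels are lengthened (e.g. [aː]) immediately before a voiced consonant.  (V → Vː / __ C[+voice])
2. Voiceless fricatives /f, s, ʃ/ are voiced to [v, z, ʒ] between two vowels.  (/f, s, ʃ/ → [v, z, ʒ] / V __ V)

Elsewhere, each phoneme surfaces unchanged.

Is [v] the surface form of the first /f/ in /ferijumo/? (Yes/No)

/f/ — word-initial; rule 2 does not apply here → [f].
The actual realization is [f], not [v].

No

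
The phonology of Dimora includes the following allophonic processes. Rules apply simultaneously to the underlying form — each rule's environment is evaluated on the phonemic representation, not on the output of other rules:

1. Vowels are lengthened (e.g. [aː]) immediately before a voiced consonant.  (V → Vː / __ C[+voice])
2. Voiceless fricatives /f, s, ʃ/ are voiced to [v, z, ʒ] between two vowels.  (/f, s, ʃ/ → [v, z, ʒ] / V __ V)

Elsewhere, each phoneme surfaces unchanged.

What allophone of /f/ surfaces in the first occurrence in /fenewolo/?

[f]

/f/ — word-initial; rule 2 does not apply here → [f].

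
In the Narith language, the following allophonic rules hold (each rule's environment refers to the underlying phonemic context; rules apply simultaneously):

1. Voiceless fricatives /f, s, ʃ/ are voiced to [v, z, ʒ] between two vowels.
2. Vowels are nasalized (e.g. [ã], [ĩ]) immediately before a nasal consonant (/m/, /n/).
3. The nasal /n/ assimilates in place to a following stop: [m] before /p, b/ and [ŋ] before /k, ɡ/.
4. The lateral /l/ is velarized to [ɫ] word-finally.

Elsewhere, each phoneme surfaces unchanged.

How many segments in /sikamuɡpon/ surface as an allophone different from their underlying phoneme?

Segments that undergo a rule: /a/ → [ã] (rule 2); /o/ → [õ] (rule 2).
All other segments surface unchanged.

2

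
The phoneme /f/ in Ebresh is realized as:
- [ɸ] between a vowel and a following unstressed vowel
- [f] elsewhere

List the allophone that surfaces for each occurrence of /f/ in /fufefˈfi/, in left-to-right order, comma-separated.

[f], [ɸ], [f], [f]

Occurrence 1 (position 1): no conditioning environment matches → elsewhere allophone [f].
Occurrence 2 (position 3): between a vowel and a following unstressed vowel → [ɸ].
Occurrence 3 (position 5): no conditioning environment matches → elsewhere allophone [f].
Occurrence 4 (position 6): no conditioning environment matches → elsewhere allophone [f].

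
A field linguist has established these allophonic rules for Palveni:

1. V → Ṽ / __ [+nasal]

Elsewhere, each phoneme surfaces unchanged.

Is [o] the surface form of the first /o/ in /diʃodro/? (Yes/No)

/o/ (between /ʃ/ and /d/) fails the environment for rule 1, so it stays [o].
The actual realization is [o], which matches [o].

Yes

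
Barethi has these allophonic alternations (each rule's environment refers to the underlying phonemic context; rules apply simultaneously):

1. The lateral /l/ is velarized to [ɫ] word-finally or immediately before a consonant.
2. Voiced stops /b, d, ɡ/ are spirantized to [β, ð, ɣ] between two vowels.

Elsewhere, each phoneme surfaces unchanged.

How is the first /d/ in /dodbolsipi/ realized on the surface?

/d/ — word-initial; rule 2 does not apply here → [d].

[d]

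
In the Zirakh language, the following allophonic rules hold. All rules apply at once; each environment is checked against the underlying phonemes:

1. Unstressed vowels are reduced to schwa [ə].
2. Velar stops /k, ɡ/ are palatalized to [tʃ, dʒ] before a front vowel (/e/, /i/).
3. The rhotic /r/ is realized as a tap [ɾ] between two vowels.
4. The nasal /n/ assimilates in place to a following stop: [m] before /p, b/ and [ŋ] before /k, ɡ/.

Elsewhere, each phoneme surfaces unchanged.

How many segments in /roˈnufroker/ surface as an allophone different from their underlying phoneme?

Segments that undergo a rule: /o/ → [ə] (rule 1); /o/ → [ə] (rule 1); /k/ → [tʃ] (rule 2); /e/ → [ə] (rule 1).
All other segments surface unchanged.

4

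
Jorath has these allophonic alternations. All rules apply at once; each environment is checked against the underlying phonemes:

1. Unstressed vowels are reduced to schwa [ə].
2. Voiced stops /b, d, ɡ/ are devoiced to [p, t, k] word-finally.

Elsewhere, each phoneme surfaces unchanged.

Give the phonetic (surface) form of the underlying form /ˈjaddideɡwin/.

/j/ (word-initial): no rule targets it → [j].
/a/ (between /j/ and /d/): rule 1 targets it, but not in an unstressed syllable → unchanged [a].
/d/ — between /a/ and /d/; rule 2 does not apply here → [d].
/d/ (between /d/ and /i/) is in the target of rule 2 but the environment (word-finally) is not met → [d].
Rule 1 applies to /i/ (between /d/ and /d/: in an unstressed syllable) → [ə].
/d/ (between /i/ and /e/) fails the environment for rule 2, so it stays [d].
/e/ (between /d/ and /ɡ/) occurs in an unstressed syllable → [ə] by rule 1.
/ɡ/ (between /e/ and /w/): rule 2 targets it, but not word-finally → unchanged [ɡ].
/w/ — not in any rule's target class → [w].
/i/ (between /w/ and /n/) occurs in an unstressed syllable → [ə] by rule 1.
/n/ — not in any rule's target class → [n].

[ˈjaddədəɡwən]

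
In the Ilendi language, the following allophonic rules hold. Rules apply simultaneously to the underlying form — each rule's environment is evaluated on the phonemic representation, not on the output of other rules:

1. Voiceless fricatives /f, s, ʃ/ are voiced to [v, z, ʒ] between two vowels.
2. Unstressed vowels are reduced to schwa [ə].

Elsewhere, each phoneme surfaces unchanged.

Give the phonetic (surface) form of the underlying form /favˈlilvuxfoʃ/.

[fəvˈlilvəxfəʃ]

/f/ (word-initial) is in the target of rule 1 but the environment (between two vowels) is not met → [f].
Rule 2 applies to /a/ (between /f/ and /v/: in an unstressed syllable) → [ə].
/v/ (between /a/ and /l/) is unaffected → [v].
/l/ stays [l].
/i/ — between /l/ and /l/; rule 2 does not apply here → [i].
/l/ — not in any rule's target class → [l].
/v/ — not in any rule's target class → [v].
/u/ — between /v/ and /x/, in an unstressed syllable — surfaces as [ə] (rule 2).
/x/ (between /u/ and /f/): no rule targets it → [x].
/f/ — between /x/ and /o/; rule 1 does not apply here → [f].
/o/ (between /f/ and /ʃ/) occurs in an unstressed syllable → [ə] by rule 2.
/ʃ/ — word-final; rule 1 does not apply here → [ʃ].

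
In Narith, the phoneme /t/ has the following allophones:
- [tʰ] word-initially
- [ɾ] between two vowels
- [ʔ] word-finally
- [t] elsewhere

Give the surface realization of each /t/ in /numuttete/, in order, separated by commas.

[t], [t], [ɾ]

Occurrence 1 (position 5): no conditioning environment matches → elsewhere allophone [t].
Occurrence 2 (position 6): no conditioning environment matches → elsewhere allophone [t].
Occurrence 3 (position 8): between two vowels → [ɾ].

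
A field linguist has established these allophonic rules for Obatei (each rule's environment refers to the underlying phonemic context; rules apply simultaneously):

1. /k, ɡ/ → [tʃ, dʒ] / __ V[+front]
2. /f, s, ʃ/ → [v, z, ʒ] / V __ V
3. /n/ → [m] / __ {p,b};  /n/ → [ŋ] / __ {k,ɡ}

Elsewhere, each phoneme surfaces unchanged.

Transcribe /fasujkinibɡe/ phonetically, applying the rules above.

/f/ (word-initial) fails the environment for rule 2, so it stays [f].
/a/ (between /f/ and /s/) is unaffected → [a].
Rule 2 applies to /s/ (between /a/ and /u/: between two vowels) → [z].
/u/ (between /s/ and /j/) is unaffected → [u].
/j/ — not in any rule's target class → [j].
/k/ — between /j/ and /i/, before a front vowel — surfaces as [tʃ] (rule 1).
/i/ stays [i].
/n/ (between /i/ and /i/) is in the target of rule 3 but the environment (before a labial or velar stop) is not met → [n].
/i/ — not in any rule's target class → [i].
/b/ (between /i/ and /ɡ/): no rule targets it → [b].
/ɡ/ (between /b/ and /e/) occurs before a front vowel → [dʒ] by rule 1.
/e/ stays [e].

[fazujtʃinibdʒe]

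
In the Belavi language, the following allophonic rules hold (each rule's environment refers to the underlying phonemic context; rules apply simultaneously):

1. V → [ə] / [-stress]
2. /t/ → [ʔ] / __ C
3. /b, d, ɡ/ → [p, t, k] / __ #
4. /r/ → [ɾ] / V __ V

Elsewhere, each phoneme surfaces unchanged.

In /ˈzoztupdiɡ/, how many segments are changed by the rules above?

3

Segments that undergo a rule: /u/ → [ə] (rule 1); /i/ → [ə] (rule 1); /ɡ/ → [k] (rule 3).
All other segments surface unchanged.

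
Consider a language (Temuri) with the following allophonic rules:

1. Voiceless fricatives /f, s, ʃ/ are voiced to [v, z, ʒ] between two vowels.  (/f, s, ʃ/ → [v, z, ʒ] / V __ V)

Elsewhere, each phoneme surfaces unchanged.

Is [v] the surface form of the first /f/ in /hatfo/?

No

/f/ (between /t/ and /o/) is in the target of rule 1 but the environment (between two vowels) is not met → [f].
The actual realization is [f], not [v].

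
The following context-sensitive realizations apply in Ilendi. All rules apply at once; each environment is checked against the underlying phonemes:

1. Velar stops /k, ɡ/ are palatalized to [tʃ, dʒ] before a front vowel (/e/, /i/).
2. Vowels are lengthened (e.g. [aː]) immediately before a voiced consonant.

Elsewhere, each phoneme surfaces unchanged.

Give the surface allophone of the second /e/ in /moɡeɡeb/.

[eː]

/e/ — between /ɡ/ and /b/, before a voiced consonant — surfaces as [eː] (rule 2).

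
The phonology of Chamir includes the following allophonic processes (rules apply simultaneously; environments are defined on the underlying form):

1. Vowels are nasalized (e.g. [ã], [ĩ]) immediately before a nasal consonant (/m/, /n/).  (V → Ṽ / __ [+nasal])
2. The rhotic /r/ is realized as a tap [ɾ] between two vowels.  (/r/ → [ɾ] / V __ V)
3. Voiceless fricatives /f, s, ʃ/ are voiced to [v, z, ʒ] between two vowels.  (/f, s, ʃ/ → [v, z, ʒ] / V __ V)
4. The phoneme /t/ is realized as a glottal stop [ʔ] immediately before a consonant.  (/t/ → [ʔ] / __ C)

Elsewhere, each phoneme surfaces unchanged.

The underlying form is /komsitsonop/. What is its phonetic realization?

/k/ (word-initial) is unaffected → [k].
/o/ — between /k/ and /m/, before a nasal consonant — surfaces as [õ] (rule 1).
/m/ — not in any rule's target class → [m].
/s/ (between /m/ and /i/): rule 3 targets it, but not between two vowels → unchanged [s].
/i/ — between /s/ and /t/; rule 1 does not apply here → [i].
/t/ (between /i/ and /s/): immediately before a consonant, so rule 4 applies → [ʔ].
/s/ (between /t/ and /o/) is in the target of rule 3 but the environment (between two vowels) is not met → [s].
/o/ meets the environment for rule 1 (before a nasal consonant) → [õ].
/n/ — not in any rule's target class → [n].
/o/ (between /n/ and /p/): rule 1 targets it, but not before a nasal consonant → unchanged [o].
/p/ stays [p].

[kõmsiʔsõnop]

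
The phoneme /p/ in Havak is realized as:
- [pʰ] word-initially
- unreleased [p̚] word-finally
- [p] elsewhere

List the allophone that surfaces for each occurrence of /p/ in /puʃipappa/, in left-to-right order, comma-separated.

[pʰ], [p], [p], [p]

Occurrence 1 (position 1): word-initially → [pʰ].
Occurrence 2 (position 5): no conditioning environment matches → elsewhere allophone [p].
Occurrence 3 (position 7): no conditioning environment matches → elsewhere allophone [p].
Occurrence 4 (position 8): no conditioning environment matches → elsewhere allophone [p].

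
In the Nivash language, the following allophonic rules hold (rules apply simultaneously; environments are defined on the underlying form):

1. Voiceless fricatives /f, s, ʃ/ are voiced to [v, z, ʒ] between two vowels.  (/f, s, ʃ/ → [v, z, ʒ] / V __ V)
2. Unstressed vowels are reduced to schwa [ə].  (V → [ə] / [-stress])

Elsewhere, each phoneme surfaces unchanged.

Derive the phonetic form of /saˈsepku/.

[səˈzepkə]

/s/ (word-initial) fails the environment for rule 1, so it stays [s].
Rule 2 applies to /a/ (between /s/ and /s/: in an unstressed syllable) → [ə].
Rule 1 applies to /s/ (between /a/ and /e/: between two vowels) → [z].
/e/ (between /s/ and /p/) is in the target of rule 2 but the environment (in an unstressed syllable) is not met → [e].
/p/ (between /e/ and /k/) is unaffected → [p].
/k/ stays [k].
/u/ (word-final) occurs in an unstressed syllable → [ə] by rule 2.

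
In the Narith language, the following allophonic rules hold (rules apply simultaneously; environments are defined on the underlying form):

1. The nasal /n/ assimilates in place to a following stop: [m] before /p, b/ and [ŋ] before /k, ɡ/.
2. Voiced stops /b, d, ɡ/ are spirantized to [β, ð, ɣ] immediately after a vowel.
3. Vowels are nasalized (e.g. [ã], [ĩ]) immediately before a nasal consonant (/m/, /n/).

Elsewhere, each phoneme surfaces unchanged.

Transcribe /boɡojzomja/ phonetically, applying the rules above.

/b/ (word-initial): rule 2 targets it, but not immediately after a vowel → unchanged [b].
/o/ (between /b/ and /ɡ/): rule 3 targets it, but not before a nasal consonant → unchanged [o].
/ɡ/ (between /o/ and /o/): immediately after a vowel, so rule 2 applies → [ɣ].
/o/ (between /ɡ/ and /j/) is in the target of rule 3 but the environment (before a nasal consonant) is not met → [o].
/j/ (between /o/ and /z/) is unaffected → [j].
/z/ (between /j/ and /o/): no rule targets it → [z].
Rule 3 applies to /o/ (between /z/ and /m/: before a nasal consonant) → [õ].
/m/ (between /o/ and /j/) is unaffected → [m].
/j/ (between /m/ and /a/) is unaffected → [j].
/a/ (word-final) is in the target of rule 3 but the environment (before a nasal consonant) is not met → [a].

[boɣojzõmja]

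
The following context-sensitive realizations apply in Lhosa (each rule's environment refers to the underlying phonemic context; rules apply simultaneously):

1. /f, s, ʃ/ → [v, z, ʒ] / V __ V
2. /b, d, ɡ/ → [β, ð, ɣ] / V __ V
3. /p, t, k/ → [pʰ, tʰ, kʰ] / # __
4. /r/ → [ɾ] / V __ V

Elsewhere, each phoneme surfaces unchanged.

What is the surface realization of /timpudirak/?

[tʰimpuðiɾak]

Rule 3 applies to /t/ (word-initial: word-initially) → [tʰ].
/p/ — between /m/ and /u/; rule 3 does not apply here → [p].
/d/ (between /u/ and /i/) occurs between two vowels → [ð] by rule 2.
/r/ (between /i/ and /a/) occurs between two vowels → [ɾ] by rule 4.
/k/ (word-final) is in the target of rule 3 but the environment (word-initially) is not met → [k].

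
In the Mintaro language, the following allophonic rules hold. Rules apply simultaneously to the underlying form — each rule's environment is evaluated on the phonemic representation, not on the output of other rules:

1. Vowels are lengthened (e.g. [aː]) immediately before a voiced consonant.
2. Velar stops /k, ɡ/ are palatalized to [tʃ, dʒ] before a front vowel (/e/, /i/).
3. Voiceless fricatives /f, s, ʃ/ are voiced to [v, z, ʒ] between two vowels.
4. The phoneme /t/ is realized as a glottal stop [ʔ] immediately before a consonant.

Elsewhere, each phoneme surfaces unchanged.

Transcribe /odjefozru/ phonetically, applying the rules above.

[oːdjevoːzru]

/o/ (word-initial) occurs before a voiced consonant → [oː] by rule 1.
/d/ — not in any rule's target class → [d].
/j/ stays [j].
/e/ (between /j/ and /f/) is in the target of rule 1 but the environment (before a voiced consonant) is not met → [e].
/f/ — between /e/ and /o/, between two vowels — surfaces as [v] (rule 3).
Rule 1 applies to /o/ (between /f/ and /z/: before a voiced consonant) → [oː].
/z/ (between /o/ and /r/): no rule targets it → [z].
/r/ (between /z/ and /u/): no rule targets it → [r].
/u/ (word-final): rule 1 targets it, but not before a voiced consonant → unchanged [u].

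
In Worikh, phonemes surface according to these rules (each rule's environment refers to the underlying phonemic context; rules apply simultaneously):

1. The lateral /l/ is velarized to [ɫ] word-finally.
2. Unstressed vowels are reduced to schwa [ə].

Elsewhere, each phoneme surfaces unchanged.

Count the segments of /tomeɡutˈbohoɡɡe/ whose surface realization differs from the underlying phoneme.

Segments that undergo a rule: /o/ → [ə] (rule 2); /e/ → [ə] (rule 2); /u/ → [ə] (rule 2); /o/ → [ə] (rule 2); /e/ → [ə] (rule 2).
All other segments surface unchanged.

5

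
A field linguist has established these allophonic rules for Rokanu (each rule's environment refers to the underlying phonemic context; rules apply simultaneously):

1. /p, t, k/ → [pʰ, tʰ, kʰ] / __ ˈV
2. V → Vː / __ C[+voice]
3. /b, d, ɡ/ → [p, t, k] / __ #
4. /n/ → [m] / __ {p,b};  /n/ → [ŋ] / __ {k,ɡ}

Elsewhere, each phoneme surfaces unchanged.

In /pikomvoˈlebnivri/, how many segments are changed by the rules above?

4

Segments that undergo a rule: /o/ → [oː] (rule 2); /o/ → [oː] (rule 2); /e/ → [eː] (rule 2); /i/ → [iː] (rule 2).
All other segments surface unchanged.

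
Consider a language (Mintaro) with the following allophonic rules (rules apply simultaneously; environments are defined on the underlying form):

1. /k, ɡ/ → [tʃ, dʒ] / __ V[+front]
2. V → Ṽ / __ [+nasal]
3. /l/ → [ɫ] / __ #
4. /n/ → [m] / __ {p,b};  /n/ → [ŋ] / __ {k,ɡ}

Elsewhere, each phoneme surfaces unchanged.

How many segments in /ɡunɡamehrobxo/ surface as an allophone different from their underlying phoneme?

Segments that undergo a rule: /u/ → [ũ] (rule 2); /n/ → [ŋ] (rule 4); /a/ → [ã] (rule 2).
All other segments surface unchanged.

3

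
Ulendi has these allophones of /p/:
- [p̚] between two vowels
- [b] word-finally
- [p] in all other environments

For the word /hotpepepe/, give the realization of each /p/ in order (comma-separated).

[p], [p̚], [p̚]

Occurrence 1 (position 4): no conditioning environment matches → elsewhere allophone [p].
Occurrence 2 (position 6): between two vowels → [p̚].
Occurrence 3 (position 8): between two vowels → [p̚].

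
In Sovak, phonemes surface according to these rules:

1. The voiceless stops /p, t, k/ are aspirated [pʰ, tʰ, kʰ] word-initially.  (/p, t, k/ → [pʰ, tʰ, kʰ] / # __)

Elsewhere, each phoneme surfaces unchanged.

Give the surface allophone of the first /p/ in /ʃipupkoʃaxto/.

[p]

/p/ (between /i/ and /u/) fails the environment for rule 1, so it stays [p].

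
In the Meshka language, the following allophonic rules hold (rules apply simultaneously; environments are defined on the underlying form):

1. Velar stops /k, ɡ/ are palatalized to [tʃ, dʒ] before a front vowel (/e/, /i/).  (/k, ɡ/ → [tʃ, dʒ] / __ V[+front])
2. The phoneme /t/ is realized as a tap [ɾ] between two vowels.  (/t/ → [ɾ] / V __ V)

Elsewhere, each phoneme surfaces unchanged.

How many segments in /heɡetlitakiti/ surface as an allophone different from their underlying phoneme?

4

Segments that undergo a rule: /ɡ/ → [dʒ] (rule 1); /t/ → [ɾ] (rule 2); /k/ → [tʃ] (rule 1); /t/ → [ɾ] (rule 2).
All other segments surface unchanged.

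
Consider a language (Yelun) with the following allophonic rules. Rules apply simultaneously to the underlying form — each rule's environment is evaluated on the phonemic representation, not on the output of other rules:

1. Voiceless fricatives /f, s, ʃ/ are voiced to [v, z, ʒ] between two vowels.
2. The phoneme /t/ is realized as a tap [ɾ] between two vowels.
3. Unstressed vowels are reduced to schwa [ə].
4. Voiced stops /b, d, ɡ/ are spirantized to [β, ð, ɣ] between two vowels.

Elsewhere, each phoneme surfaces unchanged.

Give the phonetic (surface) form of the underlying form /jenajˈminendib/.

[jənəjˈminəndəb]

/j/ stays [j].
/e/ (between /j/ and /n/): in an unstressed syllable, so rule 3 applies → [ə].
/n/ (between /e/ and /a/) is unaffected → [n].
/a/ meets the environment for rule 3 (in an unstressed syllable) → [ə].
/j/ (between /a/ and /m/): no rule targets it → [j].
/m/ — not in any rule's target class → [m].
/i/ — between /m/ and /n/; rule 3 does not apply here → [i].
/n/ — not in any rule's target class → [n].
/e/ — between /n/ and /n/, in an unstressed syllable — surfaces as [ə] (rule 3).
/n/ (between /e/ and /d/): no rule targets it → [n].
/d/ — between /n/ and /i/; rule 4 does not apply here → [d].
/i/ (between /d/ and /b/) occurs in an unstressed syllable → [ə] by rule 3.
/b/ — word-final; rule 4 does not apply here → [b].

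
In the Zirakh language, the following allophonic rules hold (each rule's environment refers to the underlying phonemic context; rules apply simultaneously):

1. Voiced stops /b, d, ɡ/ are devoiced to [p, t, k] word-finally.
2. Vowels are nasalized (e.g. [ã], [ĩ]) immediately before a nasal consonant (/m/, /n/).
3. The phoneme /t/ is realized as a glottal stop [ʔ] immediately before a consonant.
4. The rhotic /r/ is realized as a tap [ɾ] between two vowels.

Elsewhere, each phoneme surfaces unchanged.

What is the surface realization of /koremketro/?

[koɾẽmkeʔro]

/o/ — between /k/ and /r/; rule 2 does not apply here → [o].
/r/ (between /o/ and /e/): between two vowels, so rule 4 applies → [ɾ].
/e/ (between /r/ and /m/): before a nasal consonant, so rule 2 applies → [ẽ].
/e/ (between /k/ and /t/): rule 2 targets it, but not before a nasal consonant → unchanged [e].
Rule 3 applies to /t/ (between /e/ and /r/: immediately before a consonant) → [ʔ].
/r/ (between /t/ and /o/): rule 4 targets it, but not between two vowels → unchanged [r].
/o/ (word-final) is in the target of rule 2 but the environment (before a nasal consonant) is not met → [o].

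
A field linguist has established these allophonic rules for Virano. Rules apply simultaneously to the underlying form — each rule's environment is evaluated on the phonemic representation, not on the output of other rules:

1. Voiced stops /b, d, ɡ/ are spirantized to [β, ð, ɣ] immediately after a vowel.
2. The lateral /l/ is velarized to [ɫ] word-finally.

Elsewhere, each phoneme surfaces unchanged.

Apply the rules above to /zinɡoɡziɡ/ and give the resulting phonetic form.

[zinɡoɣziɣ]

/ɡ/ (between /n/ and /o/) is in the target of rule 1 but the environment (immediately after a vowel) is not met → [ɡ].
Rule 1 applies to /ɡ/ (between /o/ and /z/: immediately after a vowel) → [ɣ].
/ɡ/ (word-final) occurs immediately after a vowel → [ɣ] by rule 1.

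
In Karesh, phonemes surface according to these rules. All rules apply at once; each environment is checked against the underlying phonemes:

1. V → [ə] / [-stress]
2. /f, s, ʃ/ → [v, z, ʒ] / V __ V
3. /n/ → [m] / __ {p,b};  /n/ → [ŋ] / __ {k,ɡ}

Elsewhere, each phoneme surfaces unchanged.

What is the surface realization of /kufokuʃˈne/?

[kəvəkəʃˈne]

/k/ (word-initial) is unaffected → [k].
Rule 1 applies to /u/ (between /k/ and /f/: in an unstressed syllable) → [ə].
/f/ meets the environment for rule 2 (between two vowels) → [v].
/o/ (between /f/ and /k/): in an unstressed syllable, so rule 1 applies → [ə].
/k/ (between /o/ and /u/): no rule targets it → [k].
Rule 1 applies to /u/ (between /k/ and /ʃ/: in an unstressed syllable) → [ə].
/ʃ/ (between /u/ and /n/) fails the environment for rule 2, so it stays [ʃ].
/n/ (between /ʃ/ and /e/) fails the environment for rule 3, so it stays [n].
/e/ (word-final) is in the target of rule 1 but the environment (in an unstressed syllable) is not met → [e].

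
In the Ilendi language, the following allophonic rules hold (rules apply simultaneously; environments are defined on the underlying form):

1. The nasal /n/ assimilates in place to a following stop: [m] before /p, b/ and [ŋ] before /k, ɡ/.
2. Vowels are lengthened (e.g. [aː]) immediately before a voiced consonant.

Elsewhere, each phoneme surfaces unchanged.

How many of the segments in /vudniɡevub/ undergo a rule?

4

Segments that undergo a rule: /u/ → [uː] (rule 2); /i/ → [iː] (rule 2); /e/ → [eː] (rule 2); /u/ → [uː] (rule 2).
All other segments surface unchanged.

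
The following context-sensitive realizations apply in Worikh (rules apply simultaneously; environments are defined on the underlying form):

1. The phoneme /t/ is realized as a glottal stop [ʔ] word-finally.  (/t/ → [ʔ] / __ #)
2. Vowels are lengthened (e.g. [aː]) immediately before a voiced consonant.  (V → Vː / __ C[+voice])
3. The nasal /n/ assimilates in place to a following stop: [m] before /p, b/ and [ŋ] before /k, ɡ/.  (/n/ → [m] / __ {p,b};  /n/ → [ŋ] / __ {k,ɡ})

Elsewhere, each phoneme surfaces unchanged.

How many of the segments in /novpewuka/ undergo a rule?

2

Segments that undergo a rule: /o/ → [oː] (rule 2); /e/ → [eː] (rule 2).
All other segments surface unchanged.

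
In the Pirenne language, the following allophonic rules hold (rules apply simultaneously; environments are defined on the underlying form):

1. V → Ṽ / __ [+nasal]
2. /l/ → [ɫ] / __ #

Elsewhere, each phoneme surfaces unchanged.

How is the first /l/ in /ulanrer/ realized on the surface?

/l/ (between /u/ and /a/) is in the target of rule 2 but the environment (word-finally) is not met → [l].

[l]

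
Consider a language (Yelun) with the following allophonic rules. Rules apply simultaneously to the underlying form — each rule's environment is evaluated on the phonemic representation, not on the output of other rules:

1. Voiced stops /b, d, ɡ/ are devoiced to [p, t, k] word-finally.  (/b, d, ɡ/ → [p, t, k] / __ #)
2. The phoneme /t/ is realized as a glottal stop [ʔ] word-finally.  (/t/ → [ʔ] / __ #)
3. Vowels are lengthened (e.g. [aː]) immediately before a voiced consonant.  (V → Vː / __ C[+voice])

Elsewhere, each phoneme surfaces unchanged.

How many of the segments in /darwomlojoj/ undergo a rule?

Segments that undergo a rule: /a/ → [aː] (rule 3); /o/ → [oː] (rule 3); /o/ → [oː] (rule 3); /o/ → [oː] (rule 3).
All other segments surface unchanged.

4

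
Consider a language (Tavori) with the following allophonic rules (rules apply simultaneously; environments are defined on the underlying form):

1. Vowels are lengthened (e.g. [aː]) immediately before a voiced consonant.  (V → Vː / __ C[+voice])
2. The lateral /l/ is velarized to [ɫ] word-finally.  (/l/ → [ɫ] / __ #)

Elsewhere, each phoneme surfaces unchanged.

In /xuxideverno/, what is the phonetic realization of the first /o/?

[o]

/o/ (word-final) fails the environment for rule 1, so it stays [o].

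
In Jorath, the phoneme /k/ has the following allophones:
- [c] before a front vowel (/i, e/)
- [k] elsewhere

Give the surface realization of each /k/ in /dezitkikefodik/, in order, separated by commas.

[c], [c], [k]

Occurrence 1 (position 6): before a front vowel → [c].
Occurrence 2 (position 8): before a front vowel → [c].
Occurrence 3 (position 14): no conditioning environment matches → elsewhere allophone [k].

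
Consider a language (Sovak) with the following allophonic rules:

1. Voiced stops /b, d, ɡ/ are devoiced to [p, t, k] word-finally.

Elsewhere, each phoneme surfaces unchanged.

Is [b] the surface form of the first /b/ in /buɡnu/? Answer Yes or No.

/b/ (word-initial): rule 1 targets it, but not word-finally → unchanged [b].
The actual realization is [b], which matches [b].

Yes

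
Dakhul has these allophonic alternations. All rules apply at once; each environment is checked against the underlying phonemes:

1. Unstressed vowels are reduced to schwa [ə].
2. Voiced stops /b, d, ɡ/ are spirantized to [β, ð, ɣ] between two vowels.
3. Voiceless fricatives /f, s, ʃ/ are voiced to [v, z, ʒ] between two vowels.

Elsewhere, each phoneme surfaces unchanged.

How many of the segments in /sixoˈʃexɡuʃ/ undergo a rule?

Segments that undergo a rule: /i/ → [ə] (rule 1); /o/ → [ə] (rule 1); /ʃ/ → [ʒ] (rule 3); /u/ → [ə] (rule 1).
All other segments surface unchanged.

4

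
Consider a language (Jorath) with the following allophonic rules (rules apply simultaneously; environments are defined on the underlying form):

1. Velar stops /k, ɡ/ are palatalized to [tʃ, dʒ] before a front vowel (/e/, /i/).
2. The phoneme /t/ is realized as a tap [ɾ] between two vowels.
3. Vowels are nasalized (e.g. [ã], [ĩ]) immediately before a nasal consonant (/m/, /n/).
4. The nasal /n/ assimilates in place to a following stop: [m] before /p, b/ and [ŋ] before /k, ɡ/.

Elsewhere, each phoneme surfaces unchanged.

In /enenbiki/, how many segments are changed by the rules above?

Segments that undergo a rule: /e/ → [ẽ] (rule 3); /e/ → [ẽ] (rule 3); /n/ → [m] (rule 4); /k/ → [tʃ] (rule 1).
All other segments surface unchanged.

4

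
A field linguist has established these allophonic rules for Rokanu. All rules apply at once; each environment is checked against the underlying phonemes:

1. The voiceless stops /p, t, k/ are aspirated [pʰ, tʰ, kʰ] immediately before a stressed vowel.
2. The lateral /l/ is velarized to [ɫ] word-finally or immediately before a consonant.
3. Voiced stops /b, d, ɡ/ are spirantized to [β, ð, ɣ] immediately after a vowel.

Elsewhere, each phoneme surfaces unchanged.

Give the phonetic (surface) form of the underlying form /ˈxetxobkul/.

/x/ — not in any rule's target class → [x].
/e/ stays [e].
/t/ (between /e/ and /x/) is in the target of rule 1 but the environment (immediately before a stressed vowel) is not met → [t].
/x/ (between /t/ and /o/) is unaffected → [x].
/o/ (between /x/ and /b/): no rule targets it → [o].
/b/ meets the environment for rule 3 (immediately after a vowel) → [β].
/k/ — between /b/ and /u/; rule 1 does not apply here → [k].
/u/ stays [u].
/l/ meets the environment for rule 2 (word-finally or immediately before a consonant) → [ɫ].

[ˈxetxoβkuɫ]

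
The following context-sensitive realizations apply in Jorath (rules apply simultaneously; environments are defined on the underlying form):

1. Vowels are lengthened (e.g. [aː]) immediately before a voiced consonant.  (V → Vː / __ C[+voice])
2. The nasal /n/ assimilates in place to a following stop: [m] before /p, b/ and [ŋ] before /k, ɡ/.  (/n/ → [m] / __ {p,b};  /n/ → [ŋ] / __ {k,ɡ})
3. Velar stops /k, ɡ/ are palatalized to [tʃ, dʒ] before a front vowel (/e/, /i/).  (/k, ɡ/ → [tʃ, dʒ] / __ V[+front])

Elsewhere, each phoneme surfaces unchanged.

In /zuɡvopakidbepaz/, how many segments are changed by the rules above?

4

Segments that undergo a rule: /u/ → [uː] (rule 1); /k/ → [tʃ] (rule 3); /i/ → [iː] (rule 1); /a/ → [aː] (rule 1).
All other segments surface unchanged.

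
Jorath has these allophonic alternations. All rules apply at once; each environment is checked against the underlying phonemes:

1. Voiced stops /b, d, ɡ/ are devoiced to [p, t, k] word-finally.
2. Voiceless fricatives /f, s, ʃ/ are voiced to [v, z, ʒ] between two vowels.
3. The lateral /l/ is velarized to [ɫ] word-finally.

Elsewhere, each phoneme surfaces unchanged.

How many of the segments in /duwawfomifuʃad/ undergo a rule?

3

Segments that undergo a rule: /f/ → [v] (rule 2); /ʃ/ → [ʒ] (rule 2); /d/ → [t] (rule 1).
All other segments surface unchanged.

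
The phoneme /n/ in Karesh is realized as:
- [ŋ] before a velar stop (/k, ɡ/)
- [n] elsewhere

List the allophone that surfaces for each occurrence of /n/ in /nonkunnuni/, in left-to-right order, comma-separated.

Occurrence 1 (position 1): no conditioning environment matches → elsewhere allophone [n].
Occurrence 2 (position 3): before a velar stop → [ŋ].
Occurrence 3 (position 6): no conditioning environment matches → elsewhere allophone [n].
Occurrence 4 (position 7): no conditioning environment matches → elsewhere allophone [n].
Occurrence 5 (position 9): no conditioning environment matches → elsewhere allophone [n].

[n], [ŋ], [n], [n], [n]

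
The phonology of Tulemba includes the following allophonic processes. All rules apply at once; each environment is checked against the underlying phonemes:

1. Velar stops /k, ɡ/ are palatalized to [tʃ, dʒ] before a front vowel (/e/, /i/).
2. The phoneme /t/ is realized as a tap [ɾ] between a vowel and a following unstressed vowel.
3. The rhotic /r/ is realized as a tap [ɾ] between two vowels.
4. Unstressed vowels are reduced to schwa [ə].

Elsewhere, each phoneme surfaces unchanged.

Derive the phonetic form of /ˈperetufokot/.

/p/ — not in any rule's target class → [p].
/e/ — between /p/ and /r/; rule 4 does not apply here → [e].
/r/ (between /e/ and /e/) occurs between two vowels → [ɾ] by rule 3.
/e/ meets the environment for rule 4 (in an unstressed syllable) → [ə].
Rule 2 applies to /t/ (between /e/ and /u/: between a vowel and a following unstressed vowel) → [ɾ].
/u/ — between /t/ and /f/, in an unstressed syllable — surfaces as [ə] (rule 4).
/f/ (between /u/ and /o/): no rule targets it → [f].
/o/ (between /f/ and /k/) occurs in an unstressed syllable → [ə] by rule 4.
/k/ (between /o/ and /o/) fails the environment for rule 1, so it stays [k].
/o/ — between /k/ and /t/, in an unstressed syllable — surfaces as [ə] (rule 4).
/t/ (word-final) fails the environment for rule 2, so it stays [t].

[ˈpeɾəɾəfəkət]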